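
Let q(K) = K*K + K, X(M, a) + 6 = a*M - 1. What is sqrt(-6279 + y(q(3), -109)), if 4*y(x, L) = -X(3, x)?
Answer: I*sqrt(25145)/2 ≈ 79.286*I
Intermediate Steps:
X(M, a) = -7 + M*a (X(M, a) = -6 + (a*M - 1) = -6 + (M*a - 1) = -6 + (-1 + M*a) = -7 + M*a)
q(K) = K + K**2 (q(K) = K**2 + K = K + K**2)
y(x, L) = 7/4 - 3*x/4 (y(x, L) = (-(-7 + 3*x))/4 = (7 - 3*x)/4 = 7/4 - 3*x/4)
sqrt(-6279 + y(q(3), -109)) = sqrt(-6279 + (7/4 - 9*(1 + 3)/4)) = sqrt(-6279 + (7/4 - 9*4/4)) = sqrt(-6279 + (7/4 - 3/4*12)) = sqrt(-6279 + (7/4 - 9)) = sqrt(-6279 - 29/4) = sqrt(-25145/4) = I*sqrt(25145)/2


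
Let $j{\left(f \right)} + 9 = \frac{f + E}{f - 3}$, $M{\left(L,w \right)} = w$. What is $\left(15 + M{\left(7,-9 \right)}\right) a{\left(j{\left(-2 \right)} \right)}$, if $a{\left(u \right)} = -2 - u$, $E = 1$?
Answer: $\frac{204}{5} \approx 40.8$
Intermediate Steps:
$j{\left(f \right)} = -9 + \frac{1 + f}{-3 + f}$ ($j{\left(f \right)} = -9 + \frac{f + 1}{f - 3} = -9 + \frac{1 + f}{-3 + f}$)
$\left(15 + M{\left(7,-9 \right)}\right) a{\left(j{\left(-2 \right)} \right)} = \left(15 - 9\right) \left(-2 - \frac{4 \left(7 - -4\right)}{-3 - 2}\right) = 6 \left(-2 - \frac{4 \left(7 + 4\right)}{-5}\right) = 6 \left(-2 - 4 \left(- \frac{1}{5}\right) 11\right) = 6 \left(-2 - - \frac{44}{5}\right) = 6 \left(-2 + \frac{44}{5}\right) = 6 \cdot \frac{34}{5} = \frac{204}{5}$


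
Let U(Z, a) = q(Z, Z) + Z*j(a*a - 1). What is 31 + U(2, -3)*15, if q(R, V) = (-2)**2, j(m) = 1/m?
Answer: 379/4 ≈ 94.750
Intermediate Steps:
q(R, V) = 4
U(Z, a) = 4 + Z/(-1 + a**2) (U(Z, a) = 4 + Z/(a*a - 1) = 4 + Z/(a**2 - 1) = 4 + Z/(-1 + a**2))
31 + U(2, -3)*15 = 31 + (4 + 2/(-1 + (-3)**2))*15 = 31 + (4 + 2/(-1 + 9))*15 = 31 + (4 + 2/8)*15 = 31 + (4 + 2*(1/8))*15 = 31 + (4 + 1/4)*15 = 31 + (17/4)*15 = 31 + 255/4 = 379/4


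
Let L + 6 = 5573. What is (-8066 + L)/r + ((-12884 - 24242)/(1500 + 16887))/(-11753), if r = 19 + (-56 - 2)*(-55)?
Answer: -539920787755/693472636899 ≈ -0.77858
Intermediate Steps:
L = 5567 (L = -6 + 5573 = 5567)
r = 3209 (r = 19 - 58*(-55) = 19 + 3190 = 3209)
(-8066 + L)/r + ((-12884 - 24242)/(1500 + 16887))/(-11753) = (-8066 + 5567)/3209 + ((-12884 - 24242)/(1500 + 16887))/(-11753) = -2499*1/3209 - 37126/18387*(-1/11753) = -2499/3209 - 37126*1/18387*(-1/11753) = -2499/3209 - 37126/18387*(-1/11753) = -2499/3209 + 37126/216102411 = -539920787755/693472636899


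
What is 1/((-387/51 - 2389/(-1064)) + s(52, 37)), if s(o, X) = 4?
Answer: -18088/24291 ≈ -0.74464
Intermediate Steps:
1/((-387/51 - 2389/(-1064)) + s(52, 37)) = 1/((-387/51 - 2389/(-1064)) + 4) = 1/((-387*1/51 - 2389*(-1/1064)) + 4) = 1/((-129/17 + 2389/1064) + 4) = 1/(-96643/18088 + 4) = 1/(-24291/18088) = -18088/24291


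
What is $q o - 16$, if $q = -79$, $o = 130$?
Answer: $-10286$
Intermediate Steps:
$q o - 16 = \left(-79\right) 130 - 16 = -10270 - 16 = -10286$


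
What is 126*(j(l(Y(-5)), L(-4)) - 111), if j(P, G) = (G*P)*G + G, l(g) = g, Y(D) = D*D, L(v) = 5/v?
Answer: -73773/8 ≈ -9221.6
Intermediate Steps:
Y(D) = D**2
j(P, G) = G + P*G**2 (j(P, G) = P*G**2 + G = G + P*G**2)
126*(j(l(Y(-5)), L(-4)) - 111) = 126*((5/(-4))*(1 + (5/(-4))*(-5)**2) - 111) = 126*((5*(-1/4))*(1 + (5*(-1/4))*25) - 111) = 126*(-5*(1 - 5/4*25)/4 - 111) = 126*(-5*(1 - 125/4)/4 - 111) = 126*(-5/4*(-121/4) - 111) = 126*(605/16 - 111) = 126*(-1171/16) = -73773/8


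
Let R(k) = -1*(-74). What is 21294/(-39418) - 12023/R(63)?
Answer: -237749185/1458466 ≈ -163.01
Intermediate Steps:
R(k) = 74
21294/(-39418) - 12023/R(63) = 21294/(-39418) - 12023/74 = 21294*(-1/39418) - 12023*1/74 = -10647/19709 - 12023/74 = -237749185/1458466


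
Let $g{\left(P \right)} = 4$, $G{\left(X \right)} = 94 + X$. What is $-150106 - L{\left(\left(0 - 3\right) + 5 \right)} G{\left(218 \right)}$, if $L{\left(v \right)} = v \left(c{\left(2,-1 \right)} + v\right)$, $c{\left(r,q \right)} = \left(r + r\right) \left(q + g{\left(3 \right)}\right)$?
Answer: $-158842$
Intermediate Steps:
$c{\left(r,q \right)} = 2 r \left(4 + q\right)$ ($c{\left(r,q \right)} = \left(r + r\right) \left(q + 4\right) = 2 r \left(4 + q\right)$)
$L{\left(v \right)} = v \left(12 + v\right)$ ($L{\left(v \right)} = v \left(2 \cdot 2 \left(4 - 1\right) + v\right) = v \left(2 \cdot 2 \cdot 3 + v\right) = v \left(12 + v\right)$)
$-150106 - L{\left(\left(0 - 3\right) + 5 \right)} G{\left(218 \right)} = -150106 - \left(\left(0 - 3\right) + 5\right) \left(12 + \left(\left(0 - 3\right) + 5\right)\right) \left(94 + 218\right) = -150106 - \left(-3 + 5\right) \left(12 + \left(-3 + 5\right)\right) 312 = -150106 - 2 \left(12 + 2\right) 312 = -150106 - 2 \cdot 14 \cdot 312 = -150106 - 28 \cdot 312 = -150106 - 8736 = -158842$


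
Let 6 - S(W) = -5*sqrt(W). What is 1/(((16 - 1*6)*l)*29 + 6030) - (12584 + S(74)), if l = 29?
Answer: -181799599/14440 - 5*sqrt(74) ≈ -12633.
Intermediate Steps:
S(W) = 6 + 5*sqrt(W) (S(W) = 6 - (-5)*sqrt(W) = 6 + 5*sqrt(W))
1/(((16 - 1*6)*l)*29 + 6030) - (12584 + S(74)) = 1/(((16 - 1*6)*29)*29 + 6030) - (12584 + (6 + 5*sqrt(74))) = 1/(((16 - 6)*29)*29 + 6030) - (12590 + 5*sqrt(74)) = 1/((10*29)*29 + 6030) + (-12590 - 5*sqrt(74)) = 1/(290*29 + 6030) + (-12590 - 5*sqrt(74)) = 1/(8410 + 6030) + (-12590 - 5*sqrt(74)) = 1/14440 + (-12590 - 5*sqrt(74)) = -181799599/14440 - 5*sqrt(74)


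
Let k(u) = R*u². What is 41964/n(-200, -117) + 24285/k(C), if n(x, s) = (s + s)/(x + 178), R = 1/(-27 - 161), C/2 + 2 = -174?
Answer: 363207751/92928 ≈ 3908.5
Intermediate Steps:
C = -352 (C = -4 + 2*(-174) = -4 - 348 = -352)
R = -1/188 (R = 1/(-188) = -1/188 ≈ -0.0053191)
n(x, s) = 2*s/(178 + x) (n(x, s) = (2*s)/(178 + x) = 2*s/(178 + x))
k(u) = -u²/188
41964/n(-200, -117) + 24285/k(C) = 41964/((2*(-117)/(178 - 200))) + 24285/((-1/188*(-352)²)) = 41964/((2*(-117)/(-22))) + 24285/((-1/188*123904)) = 41964/((2*(-117)*(-1/22))) + 24285/(-30976/47) = 41964/(117/11) + 24285*(-47/30976) = 41964*(11/117) - 1141395/30976 = 11836/3 - 1141395/30976 = 363207751/92928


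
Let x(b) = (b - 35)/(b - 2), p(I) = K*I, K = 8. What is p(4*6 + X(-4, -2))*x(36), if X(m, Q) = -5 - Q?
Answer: 84/17 ≈ 4.9412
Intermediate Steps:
p(I) = 8*I
x(b) = (-35 + b)/(-2 + b)
p(4*6 + X(-4, -2))*x(36) = (8*(4*6 + (-5 - 1*(-2))))*((-35 + 36)/(-2 + 36)) = (8*(24 + (-5 + 2)))*(1/34) = (8*(24 - 3))*((1/34)*1) = (8*21)*(1/34) = 168*(1/34) = 84/17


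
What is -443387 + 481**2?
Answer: -212026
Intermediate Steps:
-443387 + 481**2 = -443387 + 231361 = -212026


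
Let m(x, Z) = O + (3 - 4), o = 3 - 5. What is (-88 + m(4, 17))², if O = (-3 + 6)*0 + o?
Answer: 8281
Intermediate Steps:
o = -2
O = -2 (O = (-3 + 6)*0 - 2 = 3*0 - 2 = 0 - 2 = -2)
m(x, Z) = -3 (m(x, Z) = -2 + (3 - 4) = -2 - 1 = -3)
(-88 + m(4, 17))² = (-88 - 3)² = (-91)² = 8281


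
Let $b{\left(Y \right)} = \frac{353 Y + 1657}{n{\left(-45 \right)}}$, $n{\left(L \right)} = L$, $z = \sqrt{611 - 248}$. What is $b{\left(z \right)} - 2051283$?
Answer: $- \frac{92309392}{45} - \frac{3883 \sqrt{3}}{45} \approx -2.0515 \cdot 10^{6}$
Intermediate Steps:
$z = 11 \sqrt{3}$ ($z = \sqrt{363} = 11 \sqrt{3} \approx 19.053$)
$b{\left(Y \right)} = - \frac{1657}{45} - \frac{353 Y}{45}$ ($b{\left(Y \right)} = \frac{353 Y + 1657}{-45} = \left(1657 + 353 Y\right) \left(- \frac{1}{45}\right) = - \frac{1657}{45} - \frac{353 Y}{45}$)
$b{\left(z \right)} - 2051283 = \left(- \frac{1657}{45} - \frac{353 \cdot 11 \sqrt{3}}{45}\right) - 2051283 = \left(- \frac{1657}{45} - \frac{3883 \sqrt{3}}{45}\right) - 2051283 = - \frac{92309392}{45} - \frac{3883 \sqrt{3}}{45}$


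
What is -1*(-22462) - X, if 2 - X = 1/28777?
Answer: 646331421/28777 ≈ 22460.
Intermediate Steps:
X = 57553/28777 (X = 2 - 1/28777 = 57553/28777 ≈ 2.0000)
-1*(-22462) - X = -1*(-22462) - 1*57553/28777 = 22462 - 57553/28777 = 646331421/28777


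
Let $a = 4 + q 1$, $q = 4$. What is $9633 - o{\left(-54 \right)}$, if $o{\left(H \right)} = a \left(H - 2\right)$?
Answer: $10081$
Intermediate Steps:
$a = 8$ ($a = 4 + 4 \cdot 1 = 4 + 4 = 8$)
$o{\left(H \right)} = -16 + 8 H$ ($o{\left(H \right)} = 8 \left(H - 2\right) = 8 \left(-2 + H\right) = -16 + 8 H$)
$9633 - o{\left(-54 \right)} = 9633 - \left(-16 + 8 \left(-54\right)\right) = 9633 - \left(-16 - 432\right) = 9633 - -448 = 9633 + 448 = 10081$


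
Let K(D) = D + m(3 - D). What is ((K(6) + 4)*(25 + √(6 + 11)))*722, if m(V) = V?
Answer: 126350 + 5054*√17 ≈ 1.4719e+5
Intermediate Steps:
K(D) = 3 (K(D) = D + (3 - D) = 3)
((K(6) + 4)*(25 + √(6 + 11)))*722 = ((3 + 4)*(25 + √(6 + 11)))*722 = (7*(25 + √17))*722 = (175 + 7*√17)*722 = 126350 + 5054*√17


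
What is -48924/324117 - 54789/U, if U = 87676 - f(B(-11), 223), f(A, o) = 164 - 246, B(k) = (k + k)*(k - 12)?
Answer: -2450168745/3160428854 ≈ -0.77526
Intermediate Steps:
B(k) = 2*k*(-12 + k) (B(k) = (2*k)*(-12 + k) = 2*k*(-12 + k))
f(A, o) = -82
U = 87758 (U = 87676 - 1*(-82) = 87676 + 82 = 87758)
-48924/324117 - 54789/U = -48924/324117 - 54789/87758 = -48924*1/324117 - 54789*1/87758 = -5436/36013 - 54789/87758 = -2450168745/3160428854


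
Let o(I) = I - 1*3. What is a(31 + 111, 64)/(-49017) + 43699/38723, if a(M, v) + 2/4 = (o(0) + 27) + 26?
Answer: 1426718063/1265390194 ≈ 1.1275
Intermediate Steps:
o(I) = -3 + I (o(I) = I - 3 = -3 + I)
a(M, v) = 99/2 (a(M, v) = -½ + (((-3 + 0) + 27) + 26) = -½ + ((-3 + 27) + 26) = -½ + (24 + 26) = -½ + 50 = 99/2)
a(31 + 111, 64)/(-49017) + 43699/38723 = (99/2)/(-49017) + 43699/38723 = (99/2)*(-1/49017) + 43699*(1/38723) = -33/32678 + 43699/38723 = 1426718063/1265390194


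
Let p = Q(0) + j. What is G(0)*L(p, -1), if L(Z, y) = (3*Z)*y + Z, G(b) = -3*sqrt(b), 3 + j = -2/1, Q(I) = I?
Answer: 0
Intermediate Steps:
j = -5 (j = -3 - 2/1 = -3 - 2*1 = -3 - 2 = -5)
p = -5 (p = 0 - 5 = -5)
L(Z, y) = Z + 3*Z*y (L(Z, y) = 3*Z*y + Z = Z + 3*Z*y)
G(0)*L(p, -1) = (-3*sqrt(0))*(-5*(1 + 3*(-1))) = (-3*0)*(-5*(1 - 3)) = 0*(-5*(-2)) = 0*10 = 0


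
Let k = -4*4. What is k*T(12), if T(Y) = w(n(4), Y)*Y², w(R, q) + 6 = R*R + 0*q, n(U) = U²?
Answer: -576000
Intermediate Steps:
w(R, q) = -6 + R² (w(R, q) = -6 + (R*R + 0*q) = -6 + (R² + 0) = -6 + R²)
k = -16
T(Y) = 250*Y² (T(Y) = (-6 + (4²)²)*Y² = (-6 + 16²)*Y² = (-6 + 256)*Y² = 250*Y²)
k*T(12) = -4000*12² = -4000*144 = -16*36000 = -576000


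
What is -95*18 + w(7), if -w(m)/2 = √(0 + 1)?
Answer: -1712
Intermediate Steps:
w(m) = -2 (w(m) = -2*√(0 + 1) = -2*√1 = -2*1 = -2)
-95*18 + w(7) = -95*18 - 2 = -1710 - 2 = -1712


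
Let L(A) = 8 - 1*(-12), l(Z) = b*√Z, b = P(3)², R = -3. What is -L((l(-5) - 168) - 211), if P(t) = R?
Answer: -20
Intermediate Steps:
P(t) = -3
b = 9 (b = (-3)² = 9)
l(Z) = 9*√Z
L(A) = 20 (L(A) = 8 + 12 = 20)
-L((l(-5) - 168) - 211) = -1*20 = -20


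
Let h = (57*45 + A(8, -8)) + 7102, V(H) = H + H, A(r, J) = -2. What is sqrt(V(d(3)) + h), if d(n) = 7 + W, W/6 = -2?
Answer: sqrt(9655) ≈ 98.260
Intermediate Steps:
W = -12 (W = 6*(-2) = -12)
d(n) = -5 (d(n) = 7 - 12 = -5)
V(H) = 2*H
h = 9665 (h = (57*45 - 2) + 7102 = (2565 - 2) + 7102 = 2563 + 7102 = 9665)
sqrt(V(d(3)) + h) = sqrt(2*(-5) + 9665) = sqrt(-10 + 9665) = sqrt(9655)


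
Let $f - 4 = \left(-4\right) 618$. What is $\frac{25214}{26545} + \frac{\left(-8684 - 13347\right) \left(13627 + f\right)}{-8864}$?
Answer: $\frac{6526150592201}{235294880} \approx 27736.0$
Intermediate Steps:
$f = -2468$ ($f = 4 - 2472 = -2468$)
$\frac{25214}{26545} + \frac{\left(-8684 - 13347\right) \left(13627 + f\right)}{-8864} = \frac{25214}{26545} + \frac{\left(-8684 - 13347\right) \left(13627 - 2468\right)}{-8864} = 25214 \cdot \frac{1}{26545} + \left(-22031\right) 11159 \left(- \frac{1}{8864}\right) = \frac{25214}{26545} - - \frac{245843929}{8864} = \frac{25214}{26545} + \frac{245843929}{8864} = \frac{6526150592201}{235294880}$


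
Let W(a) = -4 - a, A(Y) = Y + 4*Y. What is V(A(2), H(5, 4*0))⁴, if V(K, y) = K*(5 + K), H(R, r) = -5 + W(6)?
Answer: 506250000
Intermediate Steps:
A(Y) = 5*Y
H(R, r) = -15 (H(R, r) = -5 + (-4 - 1*6) = -5 + (-4 - 6) = -5 - 10 = -15)
V(A(2), H(5, 4*0))⁴ = ((5*2)*(5 + 5*2))⁴ = (10*(5 + 10))⁴ = (10*15)⁴ = 150⁴ = 506250000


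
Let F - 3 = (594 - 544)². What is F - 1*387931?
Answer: -385428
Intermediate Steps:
F = 2503 (F = 3 + (594 - 544)² = 3 + 50² = 3 + 2500 = 2503)
F - 1*387931 = 2503 - 1*387931 = 2503 - 387931 = -385428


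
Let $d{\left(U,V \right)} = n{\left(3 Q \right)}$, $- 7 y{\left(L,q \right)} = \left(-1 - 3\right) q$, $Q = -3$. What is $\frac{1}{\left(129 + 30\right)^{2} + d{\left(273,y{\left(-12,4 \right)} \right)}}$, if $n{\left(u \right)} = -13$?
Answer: $\frac{1}{25268} \approx 3.9576 \cdot 10^{-5}$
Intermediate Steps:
$y{\left(L,q \right)} = \frac{4 q}{7}$ ($y{\left(L,q \right)} = - \frac{\left(-1 - 3\right) q}{7} = - \frac{\left(-4\right) q}{7} = \frac{4 q}{7}$)
$d{\left(U,V \right)} = -13$
$\frac{1}{\left(129 + 30\right)^{2} + d{\left(273,y{\left(-12,4 \right)} \right)}} = \frac{1}{\left(129 + 30\right)^{2} - 13} = \frac{1}{159^{2} - 13} = \frac{1}{25281 - 13} = \frac{1}{25268}$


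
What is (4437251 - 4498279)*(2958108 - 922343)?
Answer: -124238666420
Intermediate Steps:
(4437251 - 4498279)*(2958108 - 922343) = -61028*2035765 = -124238666420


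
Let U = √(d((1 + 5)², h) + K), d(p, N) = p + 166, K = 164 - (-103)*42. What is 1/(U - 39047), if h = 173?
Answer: -39047/1524663517 - 2*√1173/1524663517 ≈ -2.5655e-5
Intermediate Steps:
K = 4490 (K = 164 - 1*(-4326) = 164 + 4326 = 4490)
d(p, N) = 166 + p
U = 2*√1173 (U = √((166 + (1 + 5)²) + 4490) = √((166 + 6²) + 4490) = √((166 + 36) + 4490) = √(202 + 4490) = √4692 = 2*√1173 ≈ 68.498)
1/(U - 39047) = 1/(2*√1173 - 39047) = 1/(-39047 + 2*√1173)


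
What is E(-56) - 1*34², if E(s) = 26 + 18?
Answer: -1112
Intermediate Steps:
E(s) = 44
E(-56) - 1*34² = 44 - 1*34² = 44 - 1*1156 = 44 - 1156 = -1112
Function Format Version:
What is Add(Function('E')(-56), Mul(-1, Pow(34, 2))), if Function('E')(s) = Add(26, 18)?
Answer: -1112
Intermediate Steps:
Function('E')(s) = 44
Add(Function('E')(-56), Mul(-1, Pow(34, 2))) = Add(44, Mul(-1, Pow(34, 2))) = Add(44, Mul(-1, 1156)) = Add(44, -1156) = -1112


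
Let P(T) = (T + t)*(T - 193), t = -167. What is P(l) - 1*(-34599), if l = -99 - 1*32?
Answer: 131151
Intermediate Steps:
l = -131 (l = -99 - 32 = -131)
P(T) = (-193 + T)*(-167 + T) (P(T) = (T - 167)*(T - 193) = (-167 + T)*(-193 + T) = (-193 + T)*(-167 + T))
P(l) - 1*(-34599) = (32231 + (-131)² - 360*(-131)) - 1*(-34599) = (32231 + 17161 + 47160) + 34599 = 96552 + 34599 = 131151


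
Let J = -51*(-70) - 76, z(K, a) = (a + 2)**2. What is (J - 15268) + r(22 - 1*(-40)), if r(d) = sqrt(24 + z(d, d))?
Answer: -11774 + 2*sqrt(1030) ≈ -11710.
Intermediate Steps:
z(K, a) = (2 + a)**2
r(d) = sqrt(24 + (2 + d)**2)
J = 3494 (J = 3570 - 76 = 3494)
(J - 15268) + r(22 - 1*(-40)) = (3494 - 15268) + sqrt(24 + (2 + (22 - 1*(-40)))**2) = -11774 + sqrt(24 + (2 + (22 + 40))**2) = -11774 + sqrt(24 + (2 + 62)**2) = -11774 + sqrt(24 + 64**2) = -11774 + sqrt(24 + 4096) = -11774 + sqrt(4120) = -11774 + 2*sqrt(1030)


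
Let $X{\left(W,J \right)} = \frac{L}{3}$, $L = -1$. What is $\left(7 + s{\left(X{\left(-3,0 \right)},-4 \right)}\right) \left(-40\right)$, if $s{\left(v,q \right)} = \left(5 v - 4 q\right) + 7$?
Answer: $- \frac{3400}{3} \approx -1133.3$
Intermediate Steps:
$X{\left(W,J \right)} = - \frac{1}{3}$
$s{\left(v,q \right)} = 7 - 4 q + 5 v$ ($s{\left(v,q \right)} = \left(- 4 q + 5 v\right) + 7 = 7 - 4 q + 5 v$)
$\left(7 + s{\left(X{\left(-3,0 \right)},-4 \right)}\right) \left(-40\right) = \left(7 + \left(7 - -16 + 5 \left(- \frac{1}{3}\right)\right)\right) \left(-40\right) = \left(7 + \left(7 + 16 - \frac{5}{3}\right)\right) \left(-40\right) = \left(7 + \frac{64}{3}\right) \left(-40\right) = \frac{85}{3} \left(-40\right) = - \frac{3400}{3}$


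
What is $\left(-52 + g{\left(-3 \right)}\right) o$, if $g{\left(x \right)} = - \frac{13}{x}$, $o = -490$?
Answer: $\frac{70070}{3} \approx 23357.0$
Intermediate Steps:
$\left(-52 + g{\left(-3 \right)}\right) o = \left(-52 - \frac{13}{-3}\right) \left(-490\right) = \left(-52 - - \frac{13}{3}\right) \left(-490\right) = \left(-52 + \frac{13}{3}\right) \left(-490\right) = \left(- \frac{143}{3}\right) \left(-490\right) = \frac{70070}{3}$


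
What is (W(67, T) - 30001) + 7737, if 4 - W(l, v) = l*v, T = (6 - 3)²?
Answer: -22863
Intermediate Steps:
T = 9 (T = 3² = 9)
W(l, v) = 4 - l*v
(W(67, T) - 30001) + 7737 = ((4 - 1*67*9) - 30001) + 7737 = ((4 - 603) - 30001) + 7737 = (-599 - 30001) + 7737 = -30600 + 7737 = -22863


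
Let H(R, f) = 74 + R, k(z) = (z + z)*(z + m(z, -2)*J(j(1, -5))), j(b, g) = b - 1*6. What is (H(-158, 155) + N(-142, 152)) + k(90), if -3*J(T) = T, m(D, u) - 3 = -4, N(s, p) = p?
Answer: 15968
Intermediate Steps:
j(b, g) = -6 + b (j(b, g) = b - 6 = -6 + b)
m(D, u) = -1 (m(D, u) = 3 - 4 = -1)
J(T) = -T/3
k(z) = 2*z*(-5/3 + z) (k(z) = (z + z)*(z - (-1)*(-6 + 1)/3) = (2*z)*(z - (-1)*(-5)/3) = (2*z)*(z - 1*5/3) = (2*z)*(z - 5/3) = (2*z)*(-5/3 + z) = 2*z*(-5/3 + z))
(H(-158, 155) + N(-142, 152)) + k(90) = ((74 - 158) + 152) + (⅔)*90*(-5 + 3*90) = (-84 + 152) + (⅔)*90*(-5 + 270) = 68 + (⅔)*90*265 = 68 + 15900 = 15968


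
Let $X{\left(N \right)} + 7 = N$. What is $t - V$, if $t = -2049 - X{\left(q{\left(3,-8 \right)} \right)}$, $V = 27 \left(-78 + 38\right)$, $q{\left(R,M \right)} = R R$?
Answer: $-971$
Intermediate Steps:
$q{\left(R,M \right)} = R^{2}$
$X{\left(N \right)} = -7 + N$
$V = -1080$ ($V = 27 \left(-40\right) = -1080$)
$t = -2051$ ($t = -2049 - \left(-7 + 3^{2}\right) = -2049 - \left(-7 + 9\right) = -2049 - 2 = -2051$)
$t - V = -2051 - -1080 = -2051 + 1080 = -971$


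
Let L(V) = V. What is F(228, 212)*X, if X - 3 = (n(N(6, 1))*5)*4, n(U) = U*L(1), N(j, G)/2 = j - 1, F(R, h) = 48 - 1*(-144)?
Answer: 38976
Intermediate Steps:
F(R, h) = 192 (F(R, h) = 48 + 144 = 192)
N(j, G) = -2 + 2*j (N(j, G) = 2*(j - 1) = 2*(-1 + j) = -2 + 2*j)
n(U) = U (n(U) = U*1 = U)
X = 203 (X = 3 + ((-2 + 2*6)*5)*4 = 3 + ((-2 + 12)*5)*4 = 3 + (10*5)*4 = 3 + 50*4 = 3 + 200 = 203)
F(228, 212)*X = 192*203 = 38976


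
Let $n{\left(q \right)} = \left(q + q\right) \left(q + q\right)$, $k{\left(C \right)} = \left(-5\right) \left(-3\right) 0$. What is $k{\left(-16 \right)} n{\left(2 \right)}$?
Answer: $0$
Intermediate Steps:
$k{\left(C \right)} = 0$ ($k{\left(C \right)} = 15 \cdot 0 = 0$)
$n{\left(q \right)} = 4 q^{2}$ ($n{\left(q \right)} = 2 q 2 q = 4 q^{2}$)
$k{\left(-16 \right)} n{\left(2 \right)} = 0 \cdot 4 \cdot 2^{2} = 0 \cdot 4 \cdot 4 = 0 \cdot 16 = 0$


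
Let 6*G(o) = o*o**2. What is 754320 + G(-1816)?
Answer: -2992190288/3 ≈ -9.9740e+8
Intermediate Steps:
G(o) = o**3/6 (G(o) = (o*o**2)/6 = o**3/6)
754320 + G(-1816) = 754320 + (1/6)*(-1816)**3 = 754320 + (1/6)*(-5988906496) = 754320 - 2994453248/3 = -2992190288/3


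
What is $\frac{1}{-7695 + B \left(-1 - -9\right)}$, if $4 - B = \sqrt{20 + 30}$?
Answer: $- \frac{7663}{58718369} + \frac{40 \sqrt{2}}{58718369} \approx -0.00012954$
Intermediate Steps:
$B = 4 - 5 \sqrt{2}$ ($B = 4 - \sqrt{20 + 30} = 4 - \sqrt{50} = 4 - 5 \sqrt{2} \approx -3.0711$)
$\frac{1}{-7695 + B \left(-1 - -9\right)} = \frac{1}{-7695 + \left(4 - 5 \sqrt{2}\right) \left(-1 - -9\right)} = \frac{1}{-7695 + \left(4 - 5 \sqrt{2}\right) \left(-1 + 9\right)} = \frac{1}{-7695 + \left(4 - 5 \sqrt{2}\right) 8} = \frac{1}{-7695 + \left(32 - 40 \sqrt{2}\right)} = \frac{1}{-7663 - 40 \sqrt{2}}$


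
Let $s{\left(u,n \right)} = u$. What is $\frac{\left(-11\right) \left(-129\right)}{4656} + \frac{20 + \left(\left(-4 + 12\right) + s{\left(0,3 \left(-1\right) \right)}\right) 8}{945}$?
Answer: $\frac{27493}{69840} \approx 0.39366$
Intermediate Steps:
$\frac{\left(-11\right) \left(-129\right)}{4656} + \frac{20 + \left(\left(-4 + 12\right) + s{\left(0,3 \left(-1\right) \right)}\right) 8}{945} = \frac{\left(-11\right) \left(-129\right)}{4656} + \frac{20 + \left(\left(-4 + 12\right) + 0\right) 8}{945} = 1419 \cdot \frac{1}{4656} + \left(20 + \left(8 + 0\right) 8\right) \frac{1}{945} = \frac{473}{1552} + \left(20 + 8 \cdot 8\right) \frac{1}{945} = \frac{473}{1552} + \left(20 + 64\right) \frac{1}{945} = \frac{473}{1552} + 84 \cdot \frac{1}{945} = \frac{473}{1552} + \frac{4}{45} = \frac{27493}{69840}$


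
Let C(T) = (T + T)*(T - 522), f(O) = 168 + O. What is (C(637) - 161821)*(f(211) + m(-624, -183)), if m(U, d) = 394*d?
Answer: 1098150853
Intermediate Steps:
C(T) = 2*T*(-522 + T) (C(T) = (2*T)*(-522 + T) = 2*T*(-522 + T))
(C(637) - 161821)*(f(211) + m(-624, -183)) = (2*637*(-522 + 637) - 161821)*((168 + 211) + 394*(-183)) = (2*637*115 - 161821)*(379 - 72102) = (146510 - 161821)*(-71723) = -15311*(-71723) = 1098150853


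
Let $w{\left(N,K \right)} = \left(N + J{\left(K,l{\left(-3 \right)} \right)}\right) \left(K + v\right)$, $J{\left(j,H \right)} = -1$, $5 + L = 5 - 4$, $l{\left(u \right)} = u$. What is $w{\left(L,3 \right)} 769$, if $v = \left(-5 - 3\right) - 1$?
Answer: $23070$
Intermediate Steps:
$v = -9$ ($v = -8 - 1 = -9$)
$L = -4$ ($L = -5 + \left(5 - 4\right) = -5 + 1 = -4$)
$w{\left(N,K \right)} = \left(-1 + N\right) \left(-9 + K\right)$ ($w{\left(N,K \right)} = \left(N - 1\right) \left(K - 9\right) = \left(-1 + N\right) \left(-9 + K\right)$)
$w{\left(L,3 \right)} 769 = \left(9 - 3 - -36 + 3 \left(-4\right)\right) 769 = \left(9 - 3 + 36 - 12\right) 769 = 30 \cdot 769 = 23070$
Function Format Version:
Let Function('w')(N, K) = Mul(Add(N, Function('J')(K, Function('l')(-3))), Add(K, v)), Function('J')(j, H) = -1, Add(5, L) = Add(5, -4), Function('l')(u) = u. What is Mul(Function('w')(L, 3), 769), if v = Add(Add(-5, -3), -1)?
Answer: 23070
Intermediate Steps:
v = -9 (v = Add(-8, -1) = -9)
L = -4 (L = Add(-5, Add(5, -4)) = Add(-5, 1) = -4)
Function('w')(N, K) = Mul(Add(-1, N), Add(-9, K)) (Function('w')(N, K) = Mul(Add(N, -1), Add(K, -9)) = Mul(Add(-1, N), Add(-9, K)))
Mul(Function('w')(L, 3), 769) = Mul(Add(9, Mul(-1, 3), Mul(-9, -4), Mul(3, -4)), 769) = Mul(Add(9, -3, 36, -12), 769) = Mul(30, 769) = 23070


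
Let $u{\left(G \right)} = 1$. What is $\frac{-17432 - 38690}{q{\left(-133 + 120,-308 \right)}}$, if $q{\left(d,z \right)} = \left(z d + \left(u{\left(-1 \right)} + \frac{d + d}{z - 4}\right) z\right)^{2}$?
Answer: $- \frac{45918}{11022011} \approx -0.004166$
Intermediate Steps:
$q{\left(d,z \right)} = \left(d z + z \left(1 + \frac{2 d}{-4 + z}\right)\right)^{2}$ ($q{\left(d,z \right)} = \left(z d + \left(1 + \frac{d + d}{z - 4}\right) z\right)^{2} = \left(d z + \left(1 + \frac{2 d}{-4 + z}\right) z\right)^{2} = \left(d z + z \left(1 + \frac{2 d}{-4 + z}\right)\right)^{2}$)
$\frac{-17432 - 38690}{q{\left(-133 + 120,-308 \right)}} = \frac{-17432 - 38690}{\left(-308\right)^{2} \frac{1}{\left(-4 - 308\right)^{2}} \left(-4 - 308 - 2 \left(-133 + 120\right) + \left(-133 + 120\right) \left(-308\right)\right)^{2}} = - \frac{56122}{94864 \cdot \frac{1}{97344} \left(-4 - 308 - -26 - -4004\right)^{2}} = - \frac{56122}{94864 \cdot \frac{1}{97344} \left(-4 - 308 + 26 + 4004\right)^{2}} = - \frac{56122}{94864 \cdot \frac{1}{97344} \cdot 3718^{2}} = - \frac{56122}{94864 \cdot \frac{1}{97344} \cdot 13823524} = - \frac{56122}{\frac{121242121}{9}} = \left(-56122\right) \frac{9}{121242121} = - \frac{45918}{11022011}$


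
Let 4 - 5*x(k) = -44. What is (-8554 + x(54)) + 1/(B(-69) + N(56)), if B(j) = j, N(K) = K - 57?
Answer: -598109/70 ≈ -8544.4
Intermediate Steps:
x(k) = 48/5 (x(k) = ⅘ - ⅕*(-44) = ⅘ + 44/5 = 48/5)
N(K) = -57 + K
(-8554 + x(54)) + 1/(B(-69) + N(56)) = (-8554 + 48/5) + 1/(-69 + (-57 + 56)) = -42722/5 + 1/(-69 - 1) = -42722/5 + 1/(-70) = -42722/5 - 1/70 = -598109/70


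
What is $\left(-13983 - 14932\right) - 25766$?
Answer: $-54681$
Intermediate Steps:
$\left(-13983 - 14932\right) - 25766 = -28915 - 25766 = -54681$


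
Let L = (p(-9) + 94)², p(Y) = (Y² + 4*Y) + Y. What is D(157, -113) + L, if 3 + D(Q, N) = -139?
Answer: 16758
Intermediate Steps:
D(Q, N) = -142 (D(Q, N) = -3 - 139 = -142)
p(Y) = Y² + 5*Y
L = 16900 (L = (-9*(5 - 9) + 94)² = (-9*(-4) + 94)² = (36 + 94)² = 130² = 16900)
D(157, -113) + L = -142 + 16900 = 16758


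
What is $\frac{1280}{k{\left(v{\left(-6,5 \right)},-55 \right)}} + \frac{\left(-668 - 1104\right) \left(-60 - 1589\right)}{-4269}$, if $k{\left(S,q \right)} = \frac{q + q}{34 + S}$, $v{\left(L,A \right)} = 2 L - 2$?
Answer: $- \frac{43070948}{46959} \approx -917.2$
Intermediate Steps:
$v{\left(L,A \right)} = -2 + 2 L$
$k{\left(S,q \right)} = \frac{2 q}{34 + S}$
$\frac{1280}{k{\left(v{\left(-6,5 \right)},-55 \right)}} + \frac{\left(-668 - 1104\right) \left(-60 - 1589\right)}{-4269} = \frac{1280}{2 \left(-55\right) \frac{1}{34 + \left(-2 + 2 \left(-6\right)\right)}} + \frac{\left(-668 - 1104\right) \left(-60 - 1589\right)}{-4269} = \frac{1280}{2 \left(-55\right) \frac{1}{34 - 14}} + \left(-1772\right) \left(-1649\right) \left(- \frac{1}{4269}\right) = \frac{1280}{2 \left(-55\right) \frac{1}{34 - 14}} + 2922028 \left(- \frac{1}{4269}\right) = \frac{1280}{2 \left(-55\right) \frac{1}{20}} - \frac{2922028}{4269} = \frac{1280}{- \frac{11}{2}} - \frac{2922028}{4269} = 1280 \left(- \frac{2}{11}\right) - \frac{2922028}{4269} = - \frac{2560}{11} - \frac{2922028}{4269} = - \frac{43070948}{46959}$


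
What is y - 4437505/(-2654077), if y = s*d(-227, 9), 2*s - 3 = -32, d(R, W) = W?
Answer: -683839087/5308154 ≈ -128.83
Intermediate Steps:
s = -29/2 (s = 3/2 + (1/2)*(-32) = 3/2 - 16 = -29/2 ≈ -14.500)
y = -261/2 (y = -29/2*9 = -261/2 ≈ -130.50)
y - 4437505/(-2654077) = -261/2 - 4437505/(-2654077) = -261/2 - 4437505*(-1)/2654077 = -261/2 - 1*(-4437505/2654077) = -261/2 + 4437505/2654077 = -683839087/5308154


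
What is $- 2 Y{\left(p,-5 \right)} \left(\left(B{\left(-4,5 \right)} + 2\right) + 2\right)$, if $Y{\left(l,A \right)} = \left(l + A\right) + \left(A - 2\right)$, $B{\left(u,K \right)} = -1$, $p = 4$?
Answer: $48$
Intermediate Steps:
$Y{\left(l,A \right)} = -2 + l + 2 A$ ($Y{\left(l,A \right)} = \left(A + l\right) + \left(-2 + A\right) = -2 + l + 2 A$)
$- 2 Y{\left(p,-5 \right)} \left(\left(B{\left(-4,5 \right)} + 2\right) + 2\right) = - 2 \left(-2 + 4 + 2 \left(-5\right)\right) \left(\left(-1 + 2\right) + 2\right) = - 2 \left(-2 + 4 - 10\right) \left(1 + 2\right) = \left(-2\right) \left(-8\right) 3 = 16 \cdot 3 = 48$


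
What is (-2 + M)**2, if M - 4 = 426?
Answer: 183184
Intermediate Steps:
M = 430 (M = 4 + 426 = 430)
(-2 + M)**2 = (-2 + 430)**2 = 428**2 = 183184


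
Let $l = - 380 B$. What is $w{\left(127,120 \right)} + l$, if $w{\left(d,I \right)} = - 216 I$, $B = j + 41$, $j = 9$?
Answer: $-44920$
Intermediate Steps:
$B = 50$ ($B = 9 + 41 = 50$)
$l = -19000$ ($l = \left(-380\right) 50 = -19000$)
$w{\left(127,120 \right)} + l = \left(-216\right) 120 - 19000 = -25920 - 19000 = -44920$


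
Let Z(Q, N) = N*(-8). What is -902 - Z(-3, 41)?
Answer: -574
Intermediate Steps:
Z(Q, N) = -8*N
-902 - Z(-3, 41) = -902 - (-8)*41 = -902 - 1*(-328) = -902 + 328 = -574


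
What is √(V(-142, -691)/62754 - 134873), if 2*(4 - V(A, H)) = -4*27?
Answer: 2*I*√33196160739171/31377 ≈ 367.25*I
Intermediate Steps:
V(A, H) = 58 (V(A, H) = 4 - (-2)*27 = 4 - ½*(-108) = 4 + 54 = 58)
√(V(-142, -691)/62754 - 134873) = √(58/62754 - 134873) = √(58*(1/62754) - 134873) = √(29/31377 - 134873) = √(-4231910092/31377) = 2*I*√33196160739171/31377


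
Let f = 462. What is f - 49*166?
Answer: -7672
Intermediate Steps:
f - 49*166 = 462 - 49*166 = 462 - 8134 = -7672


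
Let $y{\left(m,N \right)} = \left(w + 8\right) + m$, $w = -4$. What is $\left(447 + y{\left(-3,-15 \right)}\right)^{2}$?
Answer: $200704$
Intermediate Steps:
$y{\left(m,N \right)} = 4 + m$ ($y{\left(m,N \right)} = \left(-4 + 8\right) + m = 4 + m$)
$\left(447 + y{\left(-3,-15 \right)}\right)^{2} = \left(447 + \left(4 - 3\right)\right)^{2} = \left(447 + 1\right)^{2} = 448^{2} = 200704$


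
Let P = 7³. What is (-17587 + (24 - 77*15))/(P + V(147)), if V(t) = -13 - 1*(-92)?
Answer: -9359/211 ≈ -44.355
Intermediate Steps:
V(t) = 79 (V(t) = -13 + 92 = 79)
P = 343
(-17587 + (24 - 77*15))/(P + V(147)) = (-17587 + (24 - 77*15))/(343 + 79) = (-17587 + (24 - 1155))/422 = (-17587 - 1131)*(1/422) = -18718*1/422 = -9359/211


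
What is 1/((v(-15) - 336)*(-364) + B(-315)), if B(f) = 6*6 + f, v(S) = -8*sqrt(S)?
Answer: -I/(-122025*I + 2912*sqrt(15)) ≈ 8.1256e-6 - 7.5101e-7*I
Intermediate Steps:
B(f) = 36 + f
1/((v(-15) - 336)*(-364) + B(-315)) = 1/((-8*I*sqrt(15) - 336)*(-364) + (36 - 315)) = 1/((-8*I*sqrt(15) - 336)*(-364) - 279) = 1/((-336 - 8*I*sqrt(15))*(-364) - 279) = 1/((122304 + 2912*I*sqrt(15)) - 279) = 1/(122025 + 2912*I*sqrt(15))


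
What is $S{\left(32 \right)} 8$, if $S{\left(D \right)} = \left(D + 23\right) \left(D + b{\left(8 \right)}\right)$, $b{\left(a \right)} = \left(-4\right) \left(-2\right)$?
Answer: $17600$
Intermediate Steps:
$b{\left(a \right)} = 8$
$S{\left(D \right)} = \left(8 + D\right) \left(23 + D\right)$ ($S{\left(D \right)} = \left(D + 23\right) \left(D + 8\right) = \left(23 + D\right) \left(8 + D\right) = \left(8 + D\right) \left(23 + D\right)$)
$S{\left(32 \right)} 8 = \left(184 + 32^{2} + 31 \cdot 32\right) 8 = \left(184 + 1024 + 992\right) 8 = 2200 \cdot 8 = 17600$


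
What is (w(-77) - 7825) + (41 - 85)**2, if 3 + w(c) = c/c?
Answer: -5891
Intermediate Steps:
w(c) = -2 (w(c) = -3 + c/c = -3 + 1 = -2)
(w(-77) - 7825) + (41 - 85)**2 = (-2 - 7825) + (41 - 85)**2 = -7827 + (-44)**2 = -7827 + 1936 = -5891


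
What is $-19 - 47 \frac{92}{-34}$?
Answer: $\frac{1839}{17} \approx 108.18$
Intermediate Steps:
$-19 - 47 \frac{92}{-34} = -19 - 47 \cdot 92 \left(- \frac{1}{34}\right) = -19 - - \frac{2162}{17} = -19 + \frac{2162}{17} = \frac{1839}{17}$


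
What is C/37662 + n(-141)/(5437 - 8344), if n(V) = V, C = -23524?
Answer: -3504107/6082413 ≈ -0.57611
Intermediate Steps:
C/37662 + n(-141)/(5437 - 8344) = -23524/37662 - 141/(5437 - 8344) = -23524*1/37662 - 141/(-2907) = -11762/18831 - 141*(-1/2907) = -11762/18831 + 47/969 = -3504107/6082413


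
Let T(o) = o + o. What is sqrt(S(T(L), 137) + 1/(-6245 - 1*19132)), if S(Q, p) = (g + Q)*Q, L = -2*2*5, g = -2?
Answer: sqrt(1081906751343)/25377 ≈ 40.988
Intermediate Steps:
L = -20 (L = -4*5 = -20)
T(o) = 2*o
S(Q, p) = Q*(-2 + Q) (S(Q, p) = (-2 + Q)*Q = Q*(-2 + Q))
sqrt(S(T(L), 137) + 1/(-6245 - 1*19132)) = sqrt((2*(-20))*(-2 + 2*(-20)) + 1/(-6245 - 1*19132)) = sqrt(-40*(-2 - 40) + 1/(-6245 - 19132)) = sqrt(-40*(-42) + 1/(-25377)) = sqrt(1680 - 1/25377) = sqrt(42633359/25377) = sqrt(1081906751343)/25377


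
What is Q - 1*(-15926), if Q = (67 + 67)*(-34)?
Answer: 11370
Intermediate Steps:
Q = -4556 (Q = 134*(-34) = -4556)
Q - 1*(-15926) = -4556 - 1*(-15926) = -4556 + 15926 = 11370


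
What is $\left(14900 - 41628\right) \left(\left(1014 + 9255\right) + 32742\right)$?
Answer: $-1149598008$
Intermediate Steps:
$\left(14900 - 41628\right) \left(\left(1014 + 9255\right) + 32742\right) = - 26728 \left(10269 + 32742\right) = \left(-26728\right) 43011 = -1149598008$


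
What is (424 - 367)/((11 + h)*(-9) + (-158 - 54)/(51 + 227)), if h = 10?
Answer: -7923/26377 ≈ -0.30038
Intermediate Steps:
(424 - 367)/((11 + h)*(-9) + (-158 - 54)/(51 + 227)) = (424 - 367)/((11 + 10)*(-9) + (-158 - 54)/(51 + 227)) = 57/(21*(-9) - 212/278) = 57/(-189 - 212*1/278) = 57/(-189 - 106/139) = 57/(-26377/139) = 57*(-139/26377) = -7923/26377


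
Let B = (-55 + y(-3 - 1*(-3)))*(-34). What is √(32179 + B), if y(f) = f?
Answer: √34049 ≈ 184.52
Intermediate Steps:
B = 1870 (B = (-55 + (-3 - 1*(-3)))*(-34) = (-55 + (-3 + 3))*(-34) = (-55 + 0)*(-34) = -55*(-34) = 1870)
√(32179 + B) = √(32179 + 1870) = √34049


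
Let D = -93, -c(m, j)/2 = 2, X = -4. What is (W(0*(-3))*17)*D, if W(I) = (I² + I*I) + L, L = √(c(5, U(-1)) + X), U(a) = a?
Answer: -3162*I*√2 ≈ -4471.7*I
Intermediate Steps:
c(m, j) = -4 (c(m, j) = -2*2 = -4)
L = 2*I*√2 (L = √(-4 - 4) = √(-8) = 2*I*√2 ≈ 2.8284*I)
W(I) = 2*I² + 2*I*√2 (W(I) = (I² + I*I) + 2*I*√2 = (I² + I²) + 2*I*√2 = 2*I² + 2*I*√2)
(W(0*(-3))*17)*D = ((2*(0*(-3))² + 2*I*√2)*17)*(-93) = ((2*0² + 2*I*√2)*17)*(-93) = ((2*0 + 2*I*√2)*17)*(-93) = ((0 + 2*I*√2)*17)*(-93) = ((2*I*√2)*17)*(-93) = (34*I*√2)*(-93) = -3162*I*√2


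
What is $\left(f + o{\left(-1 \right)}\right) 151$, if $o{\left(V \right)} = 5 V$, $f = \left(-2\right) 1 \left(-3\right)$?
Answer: $151$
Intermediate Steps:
$f = 6$ ($f = \left(-2\right) \left(-3\right) = 6$)
$\left(f + o{\left(-1 \right)}\right) 151 = \left(6 + 5 \left(-1\right)\right) 151 = \left(6 - 5\right) 151 = 1 \cdot 151 = 151$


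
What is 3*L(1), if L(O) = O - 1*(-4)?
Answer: 15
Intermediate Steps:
L(O) = 4 + O (L(O) = O + 4 = 4 + O)
3*L(1) = 3*(4 + 1) = 3*5 = 15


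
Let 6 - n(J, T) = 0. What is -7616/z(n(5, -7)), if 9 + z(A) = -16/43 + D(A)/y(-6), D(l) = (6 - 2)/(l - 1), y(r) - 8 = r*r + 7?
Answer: 83509440/102593 ≈ 813.99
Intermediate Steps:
n(J, T) = 6 (n(J, T) = 6 - 1*0 = 6 + 0 = 6)
y(r) = 15 + r² (y(r) = 8 + (r*r + 7) = 8 + (r² + 7) = 8 + (7 + r²) = 15 + r²)
D(l) = 4/(-1 + l)
z(A) = -403/43 + 4/(51*(-1 + A)) (z(A) = -9 + (-16/43 + (4/(-1 + A))/(15 + (-6)²)) = -9 + (-16*1/43 + (4/(-1 + A))/(15 + 36)) = -9 + (-16/43 + (4/(-1 + A))/51) = -9 + (-16/43 + (4/(-1 + A))*(1/51)) = -9 + (-16/43 + 4/(51*(-1 + A))) = -403/43 + 4/(51*(-1 + A)))
-7616/z(n(5, -7)) = -7616*2193*(-1 + 6)/(20725 - 20553*6) = -7616*10965/(20725 - 123318) = -7616/((1/2193)*(⅕)*(-102593)) = -7616/(-102593/10965) = -7616*(-10965/102593) = 83509440/102593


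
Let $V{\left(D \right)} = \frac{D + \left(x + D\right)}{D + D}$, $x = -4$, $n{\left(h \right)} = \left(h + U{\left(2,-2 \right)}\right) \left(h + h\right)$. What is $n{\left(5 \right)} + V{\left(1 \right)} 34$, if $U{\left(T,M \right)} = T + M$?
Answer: $16$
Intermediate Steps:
$U{\left(T,M \right)} = M + T$
$n{\left(h \right)} = 2 h^{2}$ ($n{\left(h \right)} = \left(h + \left(-2 + 2\right)\right) \left(h + h\right) = \left(h + 0\right) 2 h = h 2 h = 2 h^{2}$)
$V{\left(D \right)} = \frac{-4 + 2 D}{2 D}$ ($V{\left(D \right)} = \frac{D + \left(-4 + D\right)}{D + D} = \frac{-4 + 2 D}{2 D}$)
$n{\left(5 \right)} + V{\left(1 \right)} 34 = 2 \cdot 5^{2} + \frac{-2 + 1}{1} \cdot 34 = 2 \cdot 25 + 1 \left(-1\right) 34 = 50 - 34 = 16$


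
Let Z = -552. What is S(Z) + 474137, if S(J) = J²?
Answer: 778841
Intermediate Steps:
S(Z) + 474137 = (-552)² + 474137 = 304704 + 474137 = 778841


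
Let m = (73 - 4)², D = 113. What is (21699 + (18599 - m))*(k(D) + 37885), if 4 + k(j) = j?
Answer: 1350192778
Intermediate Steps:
m = 4761 (m = 69² = 4761)
k(j) = -4 + j
(21699 + (18599 - m))*(k(D) + 37885) = (21699 + (18599 - 1*4761))*((-4 + 113) + 37885) = (21699 + (18599 - 4761))*(109 + 37885) = (21699 + 13838)*37994 = 35537*37994 = 1350192778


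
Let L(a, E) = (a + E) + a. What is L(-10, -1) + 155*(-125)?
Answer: -19396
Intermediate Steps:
L(a, E) = E + 2*a (L(a, E) = (E + a) + a = E + 2*a)
L(-10, -1) + 155*(-125) = (-1 + 2*(-10)) + 155*(-125) = (-1 - 20) - 19375 = -21 - 19375 = -19396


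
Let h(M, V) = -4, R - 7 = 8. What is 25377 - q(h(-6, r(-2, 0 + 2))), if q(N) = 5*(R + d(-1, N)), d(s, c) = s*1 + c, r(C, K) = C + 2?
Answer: 25327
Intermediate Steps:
R = 15 (R = 7 + 8 = 15)
r(C, K) = 2 + C
d(s, c) = c + s (d(s, c) = s + c = c + s)
q(N) = 70 + 5*N (q(N) = 5*(15 + (N - 1)) = 5*(15 + (-1 + N)) = 5*(14 + N) = 70 + 5*N)
25377 - q(h(-6, r(-2, 0 + 2))) = 25377 - (70 + 5*(-4)) = 25377 - (70 - 20) = 25377 - 1*50 = 25377 - 50 = 25327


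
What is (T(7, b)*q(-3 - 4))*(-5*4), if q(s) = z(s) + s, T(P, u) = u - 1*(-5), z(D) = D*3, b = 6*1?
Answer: 6160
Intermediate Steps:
b = 6
z(D) = 3*D
T(P, u) = 5 + u (T(P, u) = u + 5 = 5 + u)
q(s) = 4*s (q(s) = 3*s + s = 4*s)
(T(7, b)*q(-3 - 4))*(-5*4) = ((5 + 6)*(4*(-3 - 4)))*(-5*4) = (11*(4*(-7)))*(-20) = (11*(-28))*(-20) = -308*(-20) = 6160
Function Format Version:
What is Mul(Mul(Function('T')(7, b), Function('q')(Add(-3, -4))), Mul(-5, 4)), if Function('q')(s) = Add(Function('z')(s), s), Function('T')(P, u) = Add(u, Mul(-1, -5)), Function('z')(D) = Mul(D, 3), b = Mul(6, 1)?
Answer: 6160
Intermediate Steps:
b = 6
Function('z')(D) = Mul(3, D)
Function('T')(P, u) = Add(5, u) (Function('T')(P, u) = Add(u, 5) = Add(5, u))
Function('q')(s) = Mul(4, s) (Function('q')(s) = Add(Mul(3, s), s) = Mul(4, s))
Mul(Mul(Function('T')(7, b), Function('q')(Add(-3, -4))), Mul(-5, 4)) = Mul(Mul(Add(5, 6), Mul(4, Add(-3, -4))), Mul(-5, 4)) = Mul(Mul(11, Mul(4, -7)), -20) = Mul(Mul(11, -28), -20) = Mul(-308, -20) = 6160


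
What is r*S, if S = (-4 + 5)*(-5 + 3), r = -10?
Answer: 20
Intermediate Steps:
S = -2 (S = 1*(-2) = -2)
r*S = -10*(-2) = 20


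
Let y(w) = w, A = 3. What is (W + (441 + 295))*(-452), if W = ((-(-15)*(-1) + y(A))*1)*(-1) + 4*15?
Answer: -365216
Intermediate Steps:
W = 72 (W = ((-(-15)*(-1) + 3)*1)*(-1) + 4*15 = ((-3*5 + 3)*1)*(-1) + 60 = ((-15 + 3)*1)*(-1) + 60 = -12*1*(-1) + 60 = -12*(-1) + 60 = 12 + 60 = 72)
(W + (441 + 295))*(-452) = (72 + (441 + 295))*(-452) = (72 + 736)*(-452) = 808*(-452) = -365216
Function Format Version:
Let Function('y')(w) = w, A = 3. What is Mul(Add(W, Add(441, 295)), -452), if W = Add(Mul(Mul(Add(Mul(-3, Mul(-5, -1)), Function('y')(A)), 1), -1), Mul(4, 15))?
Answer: -365216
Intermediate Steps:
W = 72 (W = Add(Mul(Mul(Add(Mul(-3, Mul(-5, -1)), 3), 1), -1), Mul(4, 15)) = Add(Mul(Mul(Add(Mul(-3, 5), 3), 1), -1), 60) = Add(Mul(Mul(Add(-15, 3), 1), -1), 60) = Add(Mul(Mul(-12, 1), -1), 60) = Add(Mul(-12, -1), 60) = Add(12, 60) = 72)
Mul(Add(W, Add(441, 295)), -452) = Mul(Add(72, Add(441, 295)), -452) = Mul(Add(72, 736), -452) = Mul(808, -452) = -365216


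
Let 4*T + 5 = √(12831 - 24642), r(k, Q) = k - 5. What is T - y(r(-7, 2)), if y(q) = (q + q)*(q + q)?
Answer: -2309/4 + I*√11811/4 ≈ -577.25 + 27.17*I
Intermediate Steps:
r(k, Q) = -5 + k
T = -5/4 + I*√11811/4 (T = -5/4 + √(12831 - 24642)/4 = -5/4 + √(-11811)/4 = -5/4 + (I*√11811)/4 = -5/4 + I*√11811/4 ≈ -1.25 + 27.17*I)
y(q) = 4*q² (y(q) = (2*q)*(2*q) = 4*q²)
T - y(r(-7, 2)) = (-5/4 + I*√11811/4) - 4*(-5 - 7)² = (-5/4 + I*√11811/4) - 4*(-12)² = (-5/4 + I*√11811/4) - 4*144 = (-5/4 + I*√11811/4) - 1*576 = (-5/4 + I*√11811/4) - 576 = -2309/4 + I*√11811/4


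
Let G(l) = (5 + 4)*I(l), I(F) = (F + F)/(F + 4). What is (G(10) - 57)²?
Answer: 95481/49 ≈ 1948.6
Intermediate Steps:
I(F) = 2*F/(4 + F) (I(F) = (2*F)/(4 + F) = 2*F/(4 + F))
G(l) = 18*l/(4 + l) (G(l) = (5 + 4)*(2*l/(4 + l)) = 9*(2*l/(4 + l)) = 18*l/(4 + l))
(G(10) - 57)² = (18*10/(4 + 10) - 57)² = (18*10/14 - 57)² = (18*10*(1/14) - 57)² = (90/7 - 57)² = (-309/7)² = 95481/49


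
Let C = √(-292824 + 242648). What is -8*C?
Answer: -1792*I ≈ -1792.0*I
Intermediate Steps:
C = 224*I (C = √(-50176) = 224*I ≈ 224.0*I)
-8*C = -1792*I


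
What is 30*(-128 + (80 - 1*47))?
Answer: -2850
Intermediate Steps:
30*(-128 + (80 - 1*47)) = 30*(-128 + (80 - 47)) = 30*(-128 + 33) = 30*(-95) = -2850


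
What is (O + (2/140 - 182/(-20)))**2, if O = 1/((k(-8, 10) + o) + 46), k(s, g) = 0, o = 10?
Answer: 6538249/78400 ≈ 83.396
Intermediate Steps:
O = 1/56 (O = 1/((0 + 10) + 46) = 1/(10 + 46) = 1/56 ≈ 0.017857)
(O + (2/140 - 182/(-20)))**2 = (1/56 + (2/140 - 182/(-20)))**2 = (1/56 + (2*(1/140) - 182*(-1/20)))**2 = (1/56 + (1/70 + 91/10))**2 = (1/56 + 319/35)**2 = (2557/280)**2 = 6538249/78400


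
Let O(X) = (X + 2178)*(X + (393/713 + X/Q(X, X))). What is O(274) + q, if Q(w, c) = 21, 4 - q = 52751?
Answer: 9769063253/14973 ≈ 6.5245e+5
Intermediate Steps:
q = -52747 (q = 4 - 1*52751 = 4 - 52751 = -52747)
O(X) = (2178 + X)*(393/713 + 22*X/21) (O(X) = (X + 2178)*(X + (393/713 + X/21)) = (2178 + X)*(X + (393*(1/713) + X*(1/21))) = (2178 + X)*(X + (393/713 + X/21)) = (2178 + X)*(393/713 + 22*X/21))
O(274) + q = (855954/713 + (22/21)*274² + (11390787/4991)*274) - 52747 = (855954/713 + (22/21)*75076 + 3121075638/4991) - 52747 = (855954/713 + 1651672/21 + 3121075638/4991) - 52747 = 10558844084/14973 - 52747 = 9769063253/14973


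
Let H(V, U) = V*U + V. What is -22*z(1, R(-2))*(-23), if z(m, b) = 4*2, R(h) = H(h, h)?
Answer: 4048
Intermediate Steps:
H(V, U) = V + U*V (H(V, U) = U*V + V = V + U*V)
R(h) = h*(1 + h)
z(m, b) = 8
-22*z(1, R(-2))*(-23) = -22*8*(-23) = -176*(-23) = 4048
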